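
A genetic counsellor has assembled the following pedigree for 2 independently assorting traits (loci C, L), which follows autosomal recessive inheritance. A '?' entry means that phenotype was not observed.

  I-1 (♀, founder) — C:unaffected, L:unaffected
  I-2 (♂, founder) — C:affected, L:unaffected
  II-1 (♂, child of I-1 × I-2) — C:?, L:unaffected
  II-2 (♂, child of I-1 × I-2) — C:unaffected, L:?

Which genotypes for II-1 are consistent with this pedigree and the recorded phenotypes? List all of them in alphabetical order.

C/I-1 un ·: CC|Cc
C/I-2 aff ·: cc
C/II-1 ? I-1×I-2: Cc|cc
C/II-2 un I-1×I-2: Cc
⇒ C over [I-1,I-2,II-1,II-2]: 3 consistent
L/I-1 un ·: LL|Ll
L/I-2 un ·: LL|Ll
L/II-1 un I-1×I-2: LL|Ll
L/II-2 ? I-1×I-2: LL|Ll|ll
⇒ L over [I-1,I-2,II-1,II-2]: 15 consistent

II-1 ∈ {Cc LL, Cc Ll, cc LL, cc Ll}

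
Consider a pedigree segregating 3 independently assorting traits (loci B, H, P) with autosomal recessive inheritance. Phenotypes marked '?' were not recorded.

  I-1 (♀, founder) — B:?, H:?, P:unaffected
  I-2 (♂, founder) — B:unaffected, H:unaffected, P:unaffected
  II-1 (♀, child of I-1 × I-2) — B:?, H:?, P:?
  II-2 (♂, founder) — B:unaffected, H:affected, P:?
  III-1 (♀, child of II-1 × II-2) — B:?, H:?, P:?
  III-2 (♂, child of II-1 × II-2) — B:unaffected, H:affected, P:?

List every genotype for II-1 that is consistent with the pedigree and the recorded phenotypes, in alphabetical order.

B/I-1 ? ·: BB|Bb|bb
B/I-2 un ·: BB|Bb
B/II-1 ? I-1×I-2: BB|Bb|bb
B/II-2 un ·: BB|Bb
B/III-1 ? II-1×II-2: BB|Bb|bb
B/III-2 un II-1×II-2: BB|Bb
⇒ B over [I-1,I-2,II-1,II-2,III-1,III-2]: 76 consistent
H/I-1 ? ·: HH|Hh|hh
H/I-2 un ·: HH|Hh
H/II-1 ? I-1×I-2: Hh|hh
H/II-2 aff ·: hh
H/III-1 ? II-1×II-2: Hh|hh
H/III-2 aff II-1×II-2: hh
⇒ H over [I-1,I-2,II-1,II-2,III-1,III-2]: 12 consistent
P/I-1 un ·: PP|Pp
P/I-2 un ·: PP|Pp
P/II-1 ? I-1×I-2: PP|Pp|pp
P/II-2 ? ·: PP|Pp|pp
P/III-1 ? II-1×II-2: PP|Pp|pp
P/III-2 ? II-1×II-2: PP|Pp|pp
⇒ P over [I-1,I-2,II-1,II-2,III-1,III-2]: 81 consistent

II-1 ∈ {BB Hh PP, BB Hh Pp, BB Hh pp, BB hh PP, BB hh Pp, BB hh pp, Bb Hh PP, Bb Hh Pp, Bb Hh pp, Bb hh PP, Bb hh Pp, Bb hh pp, bb Hh PP, bb Hh Pp, bb Hh pp, bb hh PP, bb hh Pp, bb hh pp}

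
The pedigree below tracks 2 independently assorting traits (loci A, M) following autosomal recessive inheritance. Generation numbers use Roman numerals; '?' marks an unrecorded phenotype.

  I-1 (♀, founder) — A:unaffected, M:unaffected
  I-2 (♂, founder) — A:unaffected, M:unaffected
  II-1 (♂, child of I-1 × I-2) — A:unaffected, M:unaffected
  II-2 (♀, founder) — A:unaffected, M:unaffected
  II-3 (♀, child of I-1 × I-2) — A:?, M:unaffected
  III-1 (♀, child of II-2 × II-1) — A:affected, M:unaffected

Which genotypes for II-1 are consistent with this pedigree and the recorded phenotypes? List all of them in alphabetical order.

A/I-1 un ·: AA|Aa
A/I-2 un ·: AA|Aa
A/II-1 un I-1×I-2: Aa
A/II-2 un ·: Aa
A/II-3 ? I-1×I-2: AA|Aa|aa
A/III-1 aff II-2×II-1: aa
⇒ A over [I-1,I-2,II-1,II-2,II-3,III-1]: 7 consistent
M/I-1 un ·: MM|Mm
M/I-2 un ·: MM|Mm
M/II-1 un I-1×I-2: MM|Mm
M/II-2 un ·: MM|Mm
M/II-3 un I-1×I-2: MM|Mm
M/III-1 un II-2×II-1: MM|Mm
⇒ M over [I-1,I-2,II-1,II-2,II-3,III-1]: 45 consistent

II-1 ∈ {Aa MM, Aa Mm}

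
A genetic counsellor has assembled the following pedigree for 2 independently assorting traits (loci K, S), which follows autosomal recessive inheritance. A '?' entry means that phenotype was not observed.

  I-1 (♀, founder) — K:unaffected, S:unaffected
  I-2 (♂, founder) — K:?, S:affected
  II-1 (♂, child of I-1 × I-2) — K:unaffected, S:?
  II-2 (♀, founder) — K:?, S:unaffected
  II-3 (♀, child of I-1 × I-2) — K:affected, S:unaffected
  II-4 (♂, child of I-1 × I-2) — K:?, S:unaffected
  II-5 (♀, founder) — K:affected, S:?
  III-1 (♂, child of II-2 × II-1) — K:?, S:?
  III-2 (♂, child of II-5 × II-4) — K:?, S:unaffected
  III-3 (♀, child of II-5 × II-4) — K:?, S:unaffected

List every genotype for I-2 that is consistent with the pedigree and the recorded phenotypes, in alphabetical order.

I-2 ∈ {Kk ss, kk ss}

K/I-1 un ·: Kk
K/I-2 ? ·: Kk|kk
K/II-1 un I-1×I-2: KK|Kk
K/II-2 ? ·: KK|Kk|kk
K/II-3 aff I-1×I-2: kk
K/II-4 ? I-1×I-2: KK|Kk|kk
K/II-5 aff ·: kk
K/III-1 ? II-2×II-1: KK|Kk|kk
K/III-2 ? II-5×II-4: Kk|kk
K/III-3 ? II-5×II-4: Kk|kk
⇒ K over [I-1,I-2,II-1,II-2,II-3,II-4,II-5,III-1,III-2,III-3]: 101 consistent
S/I-1 un ·: SS|Ss
S/I-2 aff ·: ss
S/II-1 ? I-1×I-2: Ss|ss
S/II-2 un ·: SS|Ss
S/II-3 un I-1×I-2: Ss
S/II-4 un I-1×I-2: Ss
S/II-5 ? ·: SS|Ss|ss
S/III-1 ? II-2×II-1: SS|Ss|ss
S/III-2 un II-5×II-4: SS|Ss
S/III-3 un II-5×II-4: SS|Ss
⇒ S over [I-1,I-2,II-1,II-2,II-3,II-4,II-5,III-1,III-2,III-3]: 117 consistent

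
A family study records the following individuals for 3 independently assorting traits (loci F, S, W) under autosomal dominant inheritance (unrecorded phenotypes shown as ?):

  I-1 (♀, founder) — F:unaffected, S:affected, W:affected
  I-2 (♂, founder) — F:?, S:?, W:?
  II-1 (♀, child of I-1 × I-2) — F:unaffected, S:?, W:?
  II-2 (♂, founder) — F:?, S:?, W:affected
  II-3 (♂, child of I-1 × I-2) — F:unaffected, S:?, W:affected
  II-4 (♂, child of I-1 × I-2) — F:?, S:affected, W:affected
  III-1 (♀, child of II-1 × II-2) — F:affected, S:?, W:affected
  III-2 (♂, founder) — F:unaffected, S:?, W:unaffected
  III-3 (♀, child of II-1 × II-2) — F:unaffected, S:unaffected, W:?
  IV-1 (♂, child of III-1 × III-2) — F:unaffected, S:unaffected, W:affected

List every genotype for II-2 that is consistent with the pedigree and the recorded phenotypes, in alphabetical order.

II-2 ∈ {Ff Ss WW, Ff Ss Ww, Ff ss WW, Ff ss Ww}

F/I-1 un ·: ff
F/I-2 ? ·: ff|Ff
F/II-1 un I-1×I-2: ff
F/II-2 ? ·: Ff
F/II-3 un I-1×I-2: ff
F/II-4 ? I-1×I-2: ff|Ff
F/III-1 aff II-1×II-2: Ff
F/III-2 un ·: ff
F/III-3 un II-1×II-2: ff
F/IV-1 un III-1×III-2: ff
⇒ F over [I-1,I-2,II-1,II-2,II-3,II-4,III-1,III-2,III-3,IV-1]: 3 consistent
S/I-1 aff ·: Ss|SS
S/I-2 ? ·: ss|Ss|SS
S/II-1 ? I-1×I-2: ss|Ss
S/II-2 ? ·: ss|Ss
S/II-3 ? I-1×I-2: ss|Ss|SS
S/II-4 aff I-1×I-2: Ss|SS
S/III-1 ? II-1×II-2: ss|Ss
S/III-2 ? ·: ss|Ss
S/III-3 un II-1×II-2: ss
S/IV-1 un III-1×III-2: ss
⇒ S over [I-1,I-2,II-1,II-2,II-3,II-4,III-1,III-2,III-3,IV-1]: 184 consistent
W/I-1 aff ·: Ww|WW
W/I-2 ? ·: ww|Ww|WW
W/II-1 ? I-1×I-2: ww|Ww|WW
W/II-2 aff ·: Ww|WW
W/II-3 aff I-1×I-2: Ww|WW
W/II-4 aff I-1×I-2: Ww|WW
W/III-1 aff II-1×II-2: Ww|WW
W/III-2 un ·: ww
W/III-3 ? II-1×II-2: ww|Ww|WW
W/IV-1 aff III-1×III-2: Ww
⇒ W over [I-1,I-2,II-1,II-2,II-3,II-4,III-1,III-2,III-3,IV-1]: 220 consistent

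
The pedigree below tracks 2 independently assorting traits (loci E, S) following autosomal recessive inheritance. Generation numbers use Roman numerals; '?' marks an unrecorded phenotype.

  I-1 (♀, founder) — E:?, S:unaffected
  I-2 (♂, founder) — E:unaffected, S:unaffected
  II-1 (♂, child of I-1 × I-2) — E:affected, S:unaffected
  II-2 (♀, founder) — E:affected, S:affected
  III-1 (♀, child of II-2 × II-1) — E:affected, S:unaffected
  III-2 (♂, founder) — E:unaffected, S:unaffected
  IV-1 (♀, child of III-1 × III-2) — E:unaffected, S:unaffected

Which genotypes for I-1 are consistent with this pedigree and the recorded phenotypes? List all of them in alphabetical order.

E/I-1 ? ·: Ee|ee
E/I-2 un ·: Ee
E/II-1 aff I-1×I-2: ee
E/II-2 aff ·: ee
E/III-1 aff II-2×II-1: ee
E/III-2 un ·: EE|Ee
E/IV-1 un III-1×III-2: Ee
⇒ E over [I-1,I-2,II-1,II-2,III-1,III-2,IV-1]: 4 consistent
S/I-1 un ·: SS|Ss
S/I-2 un ·: SS|Ss
S/II-1 un I-1×I-2: SS|Ss
S/II-2 aff ·: ss
S/III-1 un II-2×II-1: Ss
S/III-2 un ·: SS|Ss
S/IV-1 un III-1×III-2: SS|Ss
⇒ S over [I-1,I-2,II-1,II-2,III-1,III-2,IV-1]: 28 consistent

I-1 ∈ {Ee SS, Ee Ss, ee SS, ee Ss}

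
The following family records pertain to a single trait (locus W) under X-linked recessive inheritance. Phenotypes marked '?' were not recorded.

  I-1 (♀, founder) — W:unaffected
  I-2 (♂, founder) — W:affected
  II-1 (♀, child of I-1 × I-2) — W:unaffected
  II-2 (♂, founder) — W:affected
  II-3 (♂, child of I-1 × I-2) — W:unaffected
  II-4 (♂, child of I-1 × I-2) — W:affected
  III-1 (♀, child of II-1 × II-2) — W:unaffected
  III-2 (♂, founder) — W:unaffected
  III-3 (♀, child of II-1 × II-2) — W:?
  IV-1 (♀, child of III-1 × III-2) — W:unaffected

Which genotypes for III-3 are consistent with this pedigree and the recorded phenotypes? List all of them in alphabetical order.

III-3 ∈ {X^WX^w, X^wX^w}

W/I-1 un ·: X^WX^w
W/I-2 aff ·: X^wY
W/II-1 un I-1×I-2: X^WX^w
W/II-2 aff ·: X^wY
W/II-3 un I-1×I-2: X^WY
W/II-4 aff I-1×I-2: X^wY
W/III-1 un II-1×II-2: X^WX^w
W/III-2 un ·: X^WY
W/III-3 ? II-1×II-2: X^WX^w|X^wX^w
W/IV-1 un III-1×III-2: X^WX^W|X^WX^w
⇒ W over [I-1,I-2,II-1,II-2,II-3,II-4,III-1,III-2,III-3,IV-1]: 4 consistent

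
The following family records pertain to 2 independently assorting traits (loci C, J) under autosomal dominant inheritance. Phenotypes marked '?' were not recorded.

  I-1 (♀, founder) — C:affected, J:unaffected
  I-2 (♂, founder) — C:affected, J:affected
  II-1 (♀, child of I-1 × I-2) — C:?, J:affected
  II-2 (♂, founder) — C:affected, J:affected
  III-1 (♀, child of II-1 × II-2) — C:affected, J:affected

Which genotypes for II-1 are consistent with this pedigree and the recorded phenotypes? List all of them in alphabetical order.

C/I-1 aff ·: Cc|CC
C/I-2 aff ·: Cc|CC
C/II-1 ? I-1×I-2: cc|Cc|CC
C/II-2 aff ·: Cc|CC
C/III-1 aff II-1×II-2: Cc|CC
⇒ C over [I-1,I-2,II-1,II-2,III-1]: 26 consistent
J/I-1 un ·: jj
J/I-2 aff ·: Jj|JJ
J/II-1 aff I-1×I-2: Jj
J/II-2 aff ·: Jj|JJ
J/III-1 aff II-1×II-2: Jj|JJ
⇒ J over [I-1,I-2,II-1,II-2,III-1]: 8 consistent

II-1 ∈ {CC Jj, Cc Jj, cc Jj}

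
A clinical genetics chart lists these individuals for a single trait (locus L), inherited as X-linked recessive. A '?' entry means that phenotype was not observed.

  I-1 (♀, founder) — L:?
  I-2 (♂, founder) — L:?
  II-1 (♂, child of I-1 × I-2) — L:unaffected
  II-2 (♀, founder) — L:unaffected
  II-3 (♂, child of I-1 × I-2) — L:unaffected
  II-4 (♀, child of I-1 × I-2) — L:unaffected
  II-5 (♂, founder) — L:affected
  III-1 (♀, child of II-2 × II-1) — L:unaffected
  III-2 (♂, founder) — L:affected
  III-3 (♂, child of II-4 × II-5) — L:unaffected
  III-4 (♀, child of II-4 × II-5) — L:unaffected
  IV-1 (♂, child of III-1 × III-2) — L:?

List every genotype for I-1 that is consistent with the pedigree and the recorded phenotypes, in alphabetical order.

L/I-1 ? ·: X^LX^L|X^LX^l
L/I-2 ? ·: X^LY|X^lY
L/II-1 un I-1×I-2: X^LY
L/II-2 un ·: X^LX^L|X^LX^l
L/II-3 un I-1×I-2: X^LY
L/II-4 un I-1×I-2: X^LX^L|X^LX^l
L/II-5 aff ·: X^lY
L/III-1 un II-2×II-1: X^LX^L|X^LX^l
L/III-2 aff ·: X^lY
L/III-3 un II-4×II-5: X^LY
L/III-4 un II-4×II-5: X^LX^l
L/IV-1 ? III-1×III-2: X^LY|X^lY
⇒ L over [I-1,I-2,II-1,II-2,II-3,II-4,II-5,III-1,III-2,III-3,III-4,IV-1]: 20 consistent

I-1 ∈ {X^LX^L, X^LX^l}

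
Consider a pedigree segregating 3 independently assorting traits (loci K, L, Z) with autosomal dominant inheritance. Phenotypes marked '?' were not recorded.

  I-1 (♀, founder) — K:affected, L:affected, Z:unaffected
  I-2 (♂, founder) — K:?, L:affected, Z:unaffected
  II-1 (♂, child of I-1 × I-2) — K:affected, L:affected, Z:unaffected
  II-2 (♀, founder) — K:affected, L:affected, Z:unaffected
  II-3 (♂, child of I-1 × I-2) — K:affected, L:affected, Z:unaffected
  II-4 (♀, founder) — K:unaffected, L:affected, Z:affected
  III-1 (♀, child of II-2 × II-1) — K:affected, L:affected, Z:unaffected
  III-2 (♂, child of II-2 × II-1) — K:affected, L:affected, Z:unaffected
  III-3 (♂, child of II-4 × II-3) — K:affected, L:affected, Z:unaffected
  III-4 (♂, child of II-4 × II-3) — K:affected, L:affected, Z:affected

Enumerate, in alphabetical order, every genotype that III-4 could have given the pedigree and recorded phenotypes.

III-4 ∈ {Kk LL Zz, Kk Ll Zz}

K/I-1 aff ·: Kk|KK
K/I-2 ? ·: kk|Kk|KK
K/II-1 aff I-1×I-2: Kk|KK
K/II-2 aff ·: Kk|KK
K/II-3 aff I-1×I-2: Kk|KK
K/II-4 un ·: kk
K/III-1 aff II-2×II-1: Kk|KK
K/III-2 aff II-2×II-1: Kk|KK
K/III-3 aff II-4×II-3: Kk
K/III-4 aff II-4×II-3: Kk
⇒ K over [I-1,I-2,II-1,II-2,II-3,II-4,III-1,III-2,III-3,III-4]: 99 consistent
L/I-1 aff ·: Ll|LL
L/I-2 aff ·: Ll|LL
L/II-1 aff I-1×I-2: Ll|LL
L/II-2 aff ·: Ll|LL
L/II-3 aff I-1×I-2: Ll|LL
L/II-4 aff ·: Ll|LL
L/III-1 aff II-2×II-1: Ll|LL
L/III-2 aff II-2×II-1: Ll|LL
L/III-3 aff II-4×II-3: Ll|LL
L/III-4 aff II-4×II-3: Ll|LL
⇒ L over [I-1,I-2,II-1,II-2,II-3,II-4,III-1,III-2,III-3,III-4]: 532 consistent
Z/I-1 un ·: zz
Z/I-2 un ·: zz
Z/II-1 un I-1×I-2: zz
Z/II-2 un ·: zz
Z/II-3 un I-1×I-2: zz
Z/II-4 aff ·: Zz
Z/III-1 un II-2×II-1: zz
Z/III-2 un II-2×II-1: zz
Z/III-3 un II-4×II-3: zz
Z/III-4 aff II-4×II-3: Zz
⇒ Z over [I-1,I-2,II-1,II-2,II-3,II-4,III-1,III-2,III-3,III-4]: 1 consistent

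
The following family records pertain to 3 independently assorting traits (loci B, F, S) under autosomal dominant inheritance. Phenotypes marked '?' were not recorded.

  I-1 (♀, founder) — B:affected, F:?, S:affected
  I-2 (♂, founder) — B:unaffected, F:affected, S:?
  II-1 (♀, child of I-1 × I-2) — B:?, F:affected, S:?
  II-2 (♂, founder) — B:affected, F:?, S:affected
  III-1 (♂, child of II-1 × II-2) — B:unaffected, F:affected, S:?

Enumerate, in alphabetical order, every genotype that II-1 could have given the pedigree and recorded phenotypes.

II-1 ∈ {Bb FF SS, Bb FF Ss, Bb FF ss, Bb Ff SS, Bb Ff Ss, Bb Ff ss, bb FF SS, bb FF Ss, bb FF ss, bb Ff SS, bb Ff Ss, bb Ff ss}

B/I-1 aff ·: Bb|BB
B/I-2 un ·: bb
B/II-1 ? I-1×I-2: bb|Bb
B/II-2 aff ·: Bb
B/III-1 un II-1×II-2: bb
⇒ B over [I-1,I-2,II-1,II-2,III-1]: 3 consistent
F/I-1 ? ·: ff|Ff|FF
F/I-2 aff ·: Ff|FF
F/II-1 aff I-1×I-2: Ff|FF
F/II-2 ? ·: ff|Ff|FF
F/III-1 aff II-1×II-2: Ff|FF
⇒ F over [I-1,I-2,II-1,II-2,III-1]: 41 consistent
S/I-1 aff ·: Ss|SS
S/I-2 ? ·: ss|Ss|SS
S/II-1 ? I-1×I-2: ss|Ss|SS
S/II-2 aff ·: Ss|SS
S/III-1 ? II-1×II-2: ss|Ss|SS
⇒ S over [I-1,I-2,II-1,II-2,III-1]: 43 consistent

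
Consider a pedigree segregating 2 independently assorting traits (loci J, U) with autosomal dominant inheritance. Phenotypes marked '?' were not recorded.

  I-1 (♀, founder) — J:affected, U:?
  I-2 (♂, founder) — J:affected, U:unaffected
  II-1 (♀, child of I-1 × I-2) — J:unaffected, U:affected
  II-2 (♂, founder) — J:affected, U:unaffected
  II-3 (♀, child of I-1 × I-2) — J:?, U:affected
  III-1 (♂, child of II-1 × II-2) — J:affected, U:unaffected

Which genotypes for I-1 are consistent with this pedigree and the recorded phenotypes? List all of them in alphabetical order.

I-1 ∈ {Jj UU, Jj Uu}

J/I-1 aff ·: Jj
J/I-2 aff ·: Jj
J/II-1 un I-1×I-2: jj
J/II-2 aff ·: Jj|JJ
J/II-3 ? I-1×I-2: jj|Jj|JJ
J/III-1 aff II-1×II-2: Jj
⇒ J over [I-1,I-2,II-1,II-2,II-3,III-1]: 6 consistent
U/I-1 ? ·: Uu|UU
U/I-2 un ·: uu
U/II-1 aff I-1×I-2: Uu
U/II-2 un ·: uu
U/II-3 aff I-1×I-2: Uu
U/III-1 un II-1×II-2: uu
⇒ U over [I-1,I-2,II-1,II-2,II-3,III-1]: 2 consistent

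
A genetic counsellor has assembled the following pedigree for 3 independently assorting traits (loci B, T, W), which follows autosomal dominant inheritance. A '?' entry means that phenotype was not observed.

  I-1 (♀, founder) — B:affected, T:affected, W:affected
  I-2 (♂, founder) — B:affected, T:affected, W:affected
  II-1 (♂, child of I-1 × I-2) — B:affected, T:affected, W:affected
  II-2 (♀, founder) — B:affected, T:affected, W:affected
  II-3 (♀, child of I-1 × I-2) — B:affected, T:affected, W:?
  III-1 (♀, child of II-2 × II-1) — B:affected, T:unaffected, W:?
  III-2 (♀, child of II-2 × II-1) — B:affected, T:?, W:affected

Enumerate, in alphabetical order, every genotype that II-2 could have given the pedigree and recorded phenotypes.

II-2 ∈ {BB Tt WW, BB Tt Ww, Bb Tt WW, Bb Tt Ww}

B/I-1 aff ·: Bb|BB
B/I-2 aff ·: Bb|BB
B/II-1 aff I-1×I-2: Bb|BB
B/II-2 aff ·: Bb|BB
B/II-3 aff I-1×I-2: Bb|BB
B/III-1 aff II-2×II-1: Bb|BB
B/III-2 aff II-2×II-1: Bb|BB
⇒ B over [I-1,I-2,II-1,II-2,II-3,III-1,III-2]: 83 consistent
T/I-1 aff ·: Tt|TT
T/I-2 aff ·: Tt|TT
T/II-1 aff I-1×I-2: Tt
T/II-2 aff ·: Tt
T/II-3 aff I-1×I-2: Tt|TT
T/III-1 un II-2×II-1: tt
T/III-2 ? II-2×II-1: tt|Tt|TT
⇒ T over [I-1,I-2,II-1,II-2,II-3,III-1,III-2]: 18 consistent
W/I-1 aff ·: Ww|WW
W/I-2 aff ·: Ww|WW
W/II-1 aff I-1×I-2: Ww|WW
W/II-2 aff ·: Ww|WW
W/II-3 ? I-1×I-2: ww|Ww|WW
W/III-1 ? II-2×II-1: ww|Ww|WW
W/III-2 aff II-2×II-1: Ww|WW
⇒ W over [I-1,I-2,II-1,II-2,II-3,III-1,III-2]: 110 consistent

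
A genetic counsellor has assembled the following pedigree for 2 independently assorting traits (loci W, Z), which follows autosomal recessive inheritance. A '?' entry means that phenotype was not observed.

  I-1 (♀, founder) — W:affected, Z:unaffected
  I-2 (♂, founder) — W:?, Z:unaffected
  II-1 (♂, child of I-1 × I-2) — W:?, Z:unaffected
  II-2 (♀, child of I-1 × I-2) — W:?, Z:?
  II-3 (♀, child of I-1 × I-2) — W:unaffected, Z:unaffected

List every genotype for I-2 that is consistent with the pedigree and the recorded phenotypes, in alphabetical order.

W/I-1 aff ·: ww
W/I-2 ? ·: WW|Ww
W/II-1 ? I-1×I-2: Ww|ww
W/II-2 ? I-1×I-2: Ww|ww
W/II-3 un I-1×I-2: Ww
⇒ W over [I-1,I-2,II-1,II-2,II-3]: 5 consistent
Z/I-1 un ·: ZZ|Zz
Z/I-2 un ·: ZZ|Zz
Z/II-1 un I-1×I-2: ZZ|Zz
Z/II-2 ? I-1×I-2: ZZ|Zz|zz
Z/II-3 un I-1×I-2: ZZ|Zz
⇒ Z over [I-1,I-2,II-1,II-2,II-3]: 29 consistent

I-2 ∈ {WW ZZ, WW Zz, Ww ZZ, Ww Zz}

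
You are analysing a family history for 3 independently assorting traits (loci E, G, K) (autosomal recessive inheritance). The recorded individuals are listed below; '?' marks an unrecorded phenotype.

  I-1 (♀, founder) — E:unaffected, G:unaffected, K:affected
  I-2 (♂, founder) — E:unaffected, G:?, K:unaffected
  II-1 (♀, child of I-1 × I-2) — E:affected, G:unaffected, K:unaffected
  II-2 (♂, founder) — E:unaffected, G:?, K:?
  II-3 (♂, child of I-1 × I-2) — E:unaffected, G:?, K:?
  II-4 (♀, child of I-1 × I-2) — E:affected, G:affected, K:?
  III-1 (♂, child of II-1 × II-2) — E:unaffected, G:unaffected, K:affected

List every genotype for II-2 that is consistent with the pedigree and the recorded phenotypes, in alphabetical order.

II-2 ∈ {EE GG Kk, EE GG kk, EE Gg Kk, EE Gg kk, EE gg Kk, EE gg kk, Ee GG Kk, Ee GG kk, Ee Gg Kk, Ee Gg kk, Ee gg Kk, Ee gg kk}

E/I-1 un ·: Ee
E/I-2 un ·: Ee
E/II-1 aff I-1×I-2: ee
E/II-2 un ·: EE|Ee
E/II-3 un I-1×I-2: EE|Ee
E/II-4 aff I-1×I-2: ee
E/III-1 un II-1×II-2: Ee
⇒ E over [I-1,I-2,II-1,II-2,II-3,II-4,III-1]: 4 consistent
G/I-1 un ·: Gg
G/I-2 ? ·: Gg|gg
G/II-1 un I-1×I-2: GG|Gg
G/II-2 ? ·: GG|Gg|gg
G/II-3 ? I-1×I-2: GG|Gg|gg
G/II-4 aff I-1×I-2: gg
G/III-1 un II-1×II-2: GG|Gg
⇒ G over [I-1,I-2,II-1,II-2,II-3,II-4,III-1]: 37 consistent
K/I-1 aff ·: kk
K/I-2 un ·: KK|Kk
K/II-1 un I-1×I-2: Kk
K/II-2 ? ·: Kk|kk
K/II-3 ? I-1×I-2: Kk|kk
K/II-4 ? I-1×I-2: Kk|kk
K/III-1 aff II-1×II-2: kk
⇒ K over [I-1,I-2,II-1,II-2,II-3,II-4,III-1]: 10 consistent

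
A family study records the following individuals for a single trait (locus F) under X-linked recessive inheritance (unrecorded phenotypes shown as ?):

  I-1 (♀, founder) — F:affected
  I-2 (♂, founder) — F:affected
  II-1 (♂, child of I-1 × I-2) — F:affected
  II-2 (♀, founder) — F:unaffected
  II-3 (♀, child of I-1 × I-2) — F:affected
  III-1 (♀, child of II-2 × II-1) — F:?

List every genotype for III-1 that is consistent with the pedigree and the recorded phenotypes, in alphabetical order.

III-1 ∈ {X^FX^f, X^fX^f}

F/I-1 aff ·: X^fX^f
F/I-2 aff ·: X^fY
F/II-1 aff I-1×I-2: X^fY
F/II-2 un ·: X^FX^F|X^FX^f
F/II-3 aff I-1×I-2: X^fX^f
F/III-1 ? II-2×II-1: X^FX^f|X^fX^f
⇒ F over [I-1,I-2,II-1,II-2,II-3,III-1]: 3 consistent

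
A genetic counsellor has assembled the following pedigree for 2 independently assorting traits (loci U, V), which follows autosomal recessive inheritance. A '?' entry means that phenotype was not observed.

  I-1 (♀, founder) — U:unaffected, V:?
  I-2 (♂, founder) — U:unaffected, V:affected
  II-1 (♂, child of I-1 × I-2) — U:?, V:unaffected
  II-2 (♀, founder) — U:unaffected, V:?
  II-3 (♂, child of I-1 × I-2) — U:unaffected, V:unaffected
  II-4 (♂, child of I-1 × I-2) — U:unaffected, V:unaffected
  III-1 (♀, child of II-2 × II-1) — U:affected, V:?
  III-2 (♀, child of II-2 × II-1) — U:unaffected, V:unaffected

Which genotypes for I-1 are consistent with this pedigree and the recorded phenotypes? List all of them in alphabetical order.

I-1 ∈ {UU VV, UU Vv, Uu VV, Uu Vv}

U/I-1 un ·: UU|Uu
U/I-2 un ·: UU|Uu
U/II-1 ? I-1×I-2: Uu|uu
U/II-2 un ·: Uu
U/II-3 un I-1×I-2: UU|Uu
U/II-4 un I-1×I-2: UU|Uu
U/III-1 aff II-2×II-1: uu
U/III-2 un II-2×II-1: UU|Uu
⇒ U over [I-1,I-2,II-1,II-2,II-3,II-4,III-1,III-2]: 28 consistent
V/I-1 ? ·: VV|Vv
V/I-2 aff ·: vv
V/II-1 un I-1×I-2: Vv
V/II-2 ? ·: VV|Vv|vv
V/II-3 un I-1×I-2: Vv
V/II-4 un I-1×I-2: Vv
V/III-1 ? II-2×II-1: VV|Vv|vv
V/III-2 un II-2×II-1: VV|Vv
⇒ V over [I-1,I-2,II-1,II-2,II-3,II-4,III-1,III-2]: 24 consistent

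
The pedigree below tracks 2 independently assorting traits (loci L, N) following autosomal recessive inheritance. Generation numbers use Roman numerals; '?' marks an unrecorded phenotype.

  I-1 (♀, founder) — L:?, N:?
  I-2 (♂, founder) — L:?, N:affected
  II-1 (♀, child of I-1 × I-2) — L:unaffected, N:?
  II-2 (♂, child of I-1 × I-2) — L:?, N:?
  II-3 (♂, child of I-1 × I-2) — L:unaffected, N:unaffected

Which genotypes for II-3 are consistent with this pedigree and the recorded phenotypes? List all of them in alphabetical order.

L/I-1 ? ·: LL|Ll|ll
L/I-2 ? ·: LL|Ll|ll
L/II-1 un I-1×I-2: LL|Ll
L/II-2 ? I-1×I-2: LL|Ll|ll
L/II-3 un I-1×I-2: LL|Ll
⇒ L over [I-1,I-2,II-1,II-2,II-3]: 35 consistent
N/I-1 ? ·: NN|Nn
N/I-2 aff ·: nn
N/II-1 ? I-1×I-2: Nn|nn
N/II-2 ? I-1×I-2: Nn|nn
N/II-3 un I-1×I-2: Nn
⇒ N over [I-1,I-2,II-1,II-2,II-3]: 5 consistent

II-3 ∈ {LL Nn, Ll Nn}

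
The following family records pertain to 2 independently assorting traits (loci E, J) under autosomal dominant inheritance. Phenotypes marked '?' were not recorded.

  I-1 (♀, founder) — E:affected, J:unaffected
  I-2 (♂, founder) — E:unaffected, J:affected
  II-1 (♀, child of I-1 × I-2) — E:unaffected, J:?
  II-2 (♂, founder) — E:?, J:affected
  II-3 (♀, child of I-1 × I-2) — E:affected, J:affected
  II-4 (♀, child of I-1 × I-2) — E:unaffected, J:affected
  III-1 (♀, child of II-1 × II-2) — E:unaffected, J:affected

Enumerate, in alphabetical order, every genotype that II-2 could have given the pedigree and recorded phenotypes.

II-2 ∈ {Ee JJ, Ee Jj, ee JJ, ee Jj}

E/I-1 aff ·: Ee
E/I-2 un ·: ee
E/II-1 un I-1×I-2: ee
E/II-2 ? ·: ee|Ee
E/II-3 aff I-1×I-2: Ee
E/II-4 un I-1×I-2: ee
E/III-1 un II-1×II-2: ee
⇒ E over [I-1,I-2,II-1,II-2,II-3,II-4,III-1]: 2 consistent
J/I-1 un ·: jj
J/I-2 aff ·: Jj|JJ
J/II-1 ? I-1×I-2: jj|Jj
J/II-2 aff ·: Jj|JJ
J/II-3 aff I-1×I-2: Jj
J/II-4 aff I-1×I-2: Jj
J/III-1 aff II-1×II-2: Jj|JJ
⇒ J over [I-1,I-2,II-1,II-2,II-3,II-4,III-1]: 10 consistent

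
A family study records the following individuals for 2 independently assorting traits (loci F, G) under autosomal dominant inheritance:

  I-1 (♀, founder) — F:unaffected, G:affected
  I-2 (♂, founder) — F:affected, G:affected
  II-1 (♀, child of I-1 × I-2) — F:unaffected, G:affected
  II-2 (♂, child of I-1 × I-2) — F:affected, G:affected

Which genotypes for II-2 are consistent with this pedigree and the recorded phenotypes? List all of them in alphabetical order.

F/I-1 un ·: ff
F/I-2 aff ·: Ff
F/II-1 un I-1×I-2: ff
F/II-2 aff I-1×I-2: Ff
⇒ F over [I-1,I-2,II-1,II-2]: 1 consistent
G/I-1 aff ·: Gg|GG
G/I-2 aff ·: Gg|GG
G/II-1 aff I-1×I-2: Gg|GG
G/II-2 aff I-1×I-2: Gg|GG
⇒ G over [I-1,I-2,II-1,II-2]: 13 consistent

II-2 ∈ {Ff GG, Ff Gg}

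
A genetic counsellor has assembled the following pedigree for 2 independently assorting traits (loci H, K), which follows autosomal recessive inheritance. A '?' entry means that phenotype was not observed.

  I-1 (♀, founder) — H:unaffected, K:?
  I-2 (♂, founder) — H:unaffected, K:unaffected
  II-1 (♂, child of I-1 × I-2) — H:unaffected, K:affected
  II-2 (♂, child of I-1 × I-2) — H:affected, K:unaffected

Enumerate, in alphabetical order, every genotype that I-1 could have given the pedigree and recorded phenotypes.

H/I-1 un ·: Hh
H/I-2 un ·: Hh
H/II-1 un I-1×I-2: HH|Hh
H/II-2 aff I-1×I-2: hh
⇒ H over [I-1,I-2,II-1,II-2]: 2 consistent
K/I-1 ? ·: Kk|kk
K/I-2 un ·: Kk
K/II-1 aff I-1×I-2: kk
K/II-2 un I-1×I-2: KK|Kk
⇒ K over [I-1,I-2,II-1,II-2]: 3 consistent

I-1 ∈ {Hh Kk, Hh kk}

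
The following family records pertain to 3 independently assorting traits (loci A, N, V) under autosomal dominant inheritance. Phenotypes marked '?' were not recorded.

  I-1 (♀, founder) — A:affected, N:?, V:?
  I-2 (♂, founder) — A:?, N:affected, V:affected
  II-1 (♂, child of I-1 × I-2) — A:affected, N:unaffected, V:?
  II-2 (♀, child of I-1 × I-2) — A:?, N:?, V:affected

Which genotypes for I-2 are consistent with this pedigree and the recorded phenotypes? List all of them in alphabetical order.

I-2 ∈ {AA Nn VV, AA Nn Vv, Aa Nn VV, Aa Nn Vv, aa Nn VV, aa Nn Vv}

A/I-1 aff ·: Aa|AA
A/I-2 ? ·: aa|Aa|AA
A/II-1 aff I-1×I-2: Aa|AA
A/II-2 ? I-1×I-2: aa|Aa|AA
⇒ A over [I-1,I-2,II-1,II-2]: 18 consistent
N/I-1 ? ·: nn|Nn
N/I-2 aff ·: Nn
N/II-1 un I-1×I-2: nn
N/II-2 ? I-1×I-2: nn|Nn|NN
⇒ N over [I-1,I-2,II-1,II-2]: 5 consistent
V/I-1 ? ·: vv|Vv|VV
V/I-2 aff ·: Vv|VV
V/II-1 ? I-1×I-2: vv|Vv|VV
V/II-2 aff I-1×I-2: Vv|VV
⇒ V over [I-1,I-2,II-1,II-2]: 18 consistent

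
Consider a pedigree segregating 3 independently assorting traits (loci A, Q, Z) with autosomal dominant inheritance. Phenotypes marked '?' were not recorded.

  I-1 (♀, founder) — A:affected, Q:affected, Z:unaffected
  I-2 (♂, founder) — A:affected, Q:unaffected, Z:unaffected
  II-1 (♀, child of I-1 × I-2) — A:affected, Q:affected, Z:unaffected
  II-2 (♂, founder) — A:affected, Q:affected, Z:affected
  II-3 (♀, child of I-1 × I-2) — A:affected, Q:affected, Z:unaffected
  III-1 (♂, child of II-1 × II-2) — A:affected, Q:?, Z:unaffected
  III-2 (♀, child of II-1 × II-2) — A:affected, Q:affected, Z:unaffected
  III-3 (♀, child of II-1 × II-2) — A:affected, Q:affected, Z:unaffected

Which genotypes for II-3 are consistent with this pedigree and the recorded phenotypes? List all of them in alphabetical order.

II-3 ∈ {AA Qq zz, Aa Qq zz}

A/I-1 aff ·: Aa|AA
A/I-2 aff ·: Aa|AA
A/II-1 aff I-1×I-2: Aa|AA
A/II-2 aff ·: Aa|AA
A/II-3 aff I-1×I-2: Aa|AA
A/III-1 aff II-1×II-2: Aa|AA
A/III-2 aff II-1×II-2: Aa|AA
A/III-3 aff II-1×II-2: Aa|AA
⇒ A over [I-1,I-2,II-1,II-2,II-3,III-1,III-2,III-3]: 159 consistent
Q/I-1 aff ·: Qq|QQ
Q/I-2 un ·: qq
Q/II-1 aff I-1×I-2: Qq
Q/II-2 aff ·: Qq|QQ
Q/II-3 aff I-1×I-2: Qq
Q/III-1 ? II-1×II-2: qq|Qq|QQ
Q/III-2 aff II-1×II-2: Qq|QQ
Q/III-3 aff II-1×II-2: Qq|QQ
⇒ Q over [I-1,I-2,II-1,II-2,II-3,III-1,III-2,III-3]: 40 consistent
Z/I-1 un ·: zz
Z/I-2 un ·: zz
Z/II-1 un I-1×I-2: zz
Z/II-2 aff ·: Zz
Z/II-3 un I-1×I-2: zz
Z/III-1 un II-1×II-2: zz
Z/III-2 un II-1×II-2: zz
Z/III-3 un II-1×II-2: zz
⇒ Z over [I-1,I-2,II-1,II-2,II-3,III-1,III-2,III-3]: 1 consistent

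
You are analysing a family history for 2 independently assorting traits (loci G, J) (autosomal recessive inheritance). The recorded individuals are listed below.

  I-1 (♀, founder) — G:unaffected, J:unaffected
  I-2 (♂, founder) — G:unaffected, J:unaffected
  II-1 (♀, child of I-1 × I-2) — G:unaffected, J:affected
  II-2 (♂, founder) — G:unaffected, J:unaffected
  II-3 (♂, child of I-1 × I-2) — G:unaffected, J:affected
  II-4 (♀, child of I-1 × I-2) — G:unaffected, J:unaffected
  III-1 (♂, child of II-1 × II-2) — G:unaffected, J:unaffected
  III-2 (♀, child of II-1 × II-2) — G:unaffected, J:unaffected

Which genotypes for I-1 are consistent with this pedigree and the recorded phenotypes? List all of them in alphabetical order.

G/I-1 un ·: GG|Gg
G/I-2 un ·: GG|Gg
G/II-1 un I-1×I-2: GG|Gg
G/II-2 un ·: GG|Gg
G/II-3 un I-1×I-2: GG|Gg
G/II-4 un I-1×I-2: GG|Gg
G/III-1 un II-1×II-2: GG|Gg
G/III-2 un II-1×II-2: GG|Gg
⇒ G over [I-1,I-2,II-1,II-2,II-3,II-4,III-1,III-2]: 161 consistent
J/I-1 un ·: Jj
J/I-2 un ·: Jj
J/II-1 aff I-1×I-2: jj
J/II-2 un ·: JJ|Jj
J/II-3 aff I-1×I-2: jj
J/II-4 un I-1×I-2: JJ|Jj
J/III-1 un II-1×II-2: Jj
J/III-2 un II-1×II-2: Jj
⇒ J over [I-1,I-2,II-1,II-2,II-3,II-4,III-1,III-2]: 4 consistent

I-1 ∈ {GG Jj, Gg Jj}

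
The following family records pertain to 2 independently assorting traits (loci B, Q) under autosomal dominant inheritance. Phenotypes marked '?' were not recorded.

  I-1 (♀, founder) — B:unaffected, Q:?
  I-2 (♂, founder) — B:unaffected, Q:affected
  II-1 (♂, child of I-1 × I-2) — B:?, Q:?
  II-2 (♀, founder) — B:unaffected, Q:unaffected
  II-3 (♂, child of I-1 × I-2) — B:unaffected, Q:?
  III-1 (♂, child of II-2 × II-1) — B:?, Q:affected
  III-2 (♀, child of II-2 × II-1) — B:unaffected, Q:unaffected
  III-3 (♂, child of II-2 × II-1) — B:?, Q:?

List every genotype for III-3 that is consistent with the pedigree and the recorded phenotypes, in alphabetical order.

B/I-1 un ·: bb
B/I-2 un ·: bb
B/II-1 ? I-1×I-2: bb
B/II-2 un ·: bb
B/II-3 un I-1×I-2: bb
B/III-1 ? II-2×II-1: bb
B/III-2 un II-2×II-1: bb
B/III-3 ? II-2×II-1: bb
⇒ B over [I-1,I-2,II-1,II-2,II-3,III-1,III-2,III-3]: 1 consistent
Q/I-1 ? ·: qq|Qq|QQ
Q/I-2 aff ·: Qq|QQ
Q/II-1 ? I-1×I-2: Qq
Q/II-2 un ·: qq
Q/II-3 ? I-1×I-2: qq|Qq|QQ
Q/III-1 aff II-2×II-1: Qq
Q/III-2 un II-2×II-1: qq
Q/III-3 ? II-2×II-1: qq|Qq
⇒ Q over [I-1,I-2,II-1,II-2,II-3,III-1,III-2,III-3]: 20 consistent

III-3 ∈ {bb Qq, bb qq}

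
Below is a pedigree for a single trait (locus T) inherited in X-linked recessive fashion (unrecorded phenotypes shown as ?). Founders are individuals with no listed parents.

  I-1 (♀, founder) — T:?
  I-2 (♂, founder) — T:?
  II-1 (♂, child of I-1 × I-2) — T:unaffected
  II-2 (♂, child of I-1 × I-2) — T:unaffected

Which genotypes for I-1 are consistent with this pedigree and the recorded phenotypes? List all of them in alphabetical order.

T/I-1 ? ·: X^TX^T|X^TX^t
T/I-2 ? ·: X^TY|X^tY
T/II-1 un I-1×I-2: X^TY
T/II-2 un I-1×I-2: X^TY
⇒ T over [I-1,I-2,II-1,II-2]: 4 consistent

I-1 ∈ {X^TX^T, X^TX^t}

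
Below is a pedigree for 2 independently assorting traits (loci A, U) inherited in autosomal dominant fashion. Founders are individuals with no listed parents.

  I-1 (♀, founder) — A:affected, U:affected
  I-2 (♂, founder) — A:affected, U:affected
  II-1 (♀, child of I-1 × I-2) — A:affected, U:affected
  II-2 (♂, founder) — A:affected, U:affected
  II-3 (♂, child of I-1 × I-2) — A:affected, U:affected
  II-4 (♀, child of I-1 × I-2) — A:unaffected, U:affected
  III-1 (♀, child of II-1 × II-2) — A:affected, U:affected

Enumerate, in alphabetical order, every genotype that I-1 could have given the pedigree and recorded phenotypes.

A/I-1 aff ·: Aa
A/I-2 aff ·: Aa
A/II-1 aff I-1×I-2: Aa|AA
A/II-2 aff ·: Aa|AA
A/II-3 aff I-1×I-2: Aa|AA
A/II-4 un I-1×I-2: aa
A/III-1 aff II-1×II-2: Aa|AA
⇒ A over [I-1,I-2,II-1,II-2,II-3,II-4,III-1]: 14 consistent
U/I-1 aff ·: Uu|UU
U/I-2 aff ·: Uu|UU
U/II-1 aff I-1×I-2: Uu|UU
U/II-2 aff ·: Uu|UU
U/II-3 aff I-1×I-2: Uu|UU
U/II-4 aff I-1×I-2: Uu|UU
U/III-1 aff II-1×II-2: Uu|UU
⇒ U over [I-1,I-2,II-1,II-2,II-3,II-4,III-1]: 87 consistent

I-1 ∈ {Aa UU, Aa Uu}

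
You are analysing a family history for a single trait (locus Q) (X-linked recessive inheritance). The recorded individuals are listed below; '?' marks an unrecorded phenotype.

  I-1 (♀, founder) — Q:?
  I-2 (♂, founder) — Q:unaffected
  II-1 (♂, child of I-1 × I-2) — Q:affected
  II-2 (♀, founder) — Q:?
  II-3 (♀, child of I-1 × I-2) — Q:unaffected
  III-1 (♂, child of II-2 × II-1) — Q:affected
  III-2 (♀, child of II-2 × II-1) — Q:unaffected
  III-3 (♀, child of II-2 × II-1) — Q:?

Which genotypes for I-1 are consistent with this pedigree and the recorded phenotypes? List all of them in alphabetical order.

I-1 ∈ {X^QX^q, X^qX^q}

Q/I-1 ? ·: X^QX^q|X^qX^q
Q/I-2 un ·: X^QY
Q/II-1 aff I-1×I-2: X^qY
Q/II-2 ? ·: X^QX^q
Q/II-3 un I-1×I-2: X^QX^Q|X^QX^q
Q/III-1 aff II-2×II-1: X^qY
Q/III-2 un II-2×II-1: X^QX^q
Q/III-3 ? II-2×II-1: X^QX^q|X^qX^q
⇒ Q over [I-1,I-2,II-1,II-2,II-3,III-1,III-2,III-3]: 6 consistent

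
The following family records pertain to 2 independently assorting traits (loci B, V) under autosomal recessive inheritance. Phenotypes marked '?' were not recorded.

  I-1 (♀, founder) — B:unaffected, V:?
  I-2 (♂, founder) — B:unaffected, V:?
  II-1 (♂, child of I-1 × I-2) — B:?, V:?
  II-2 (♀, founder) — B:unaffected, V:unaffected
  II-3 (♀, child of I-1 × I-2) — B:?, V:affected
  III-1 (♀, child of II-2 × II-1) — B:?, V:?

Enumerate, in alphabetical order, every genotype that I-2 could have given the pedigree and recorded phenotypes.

B/I-1 un ·: BB|Bb
B/I-2 un ·: BB|Bb
B/II-1 ? I-1×I-2: BB|Bb|bb
B/II-2 un ·: BB|Bb
B/II-3 ? I-1×I-2: BB|Bb|bb
B/III-1 ? II-2×II-1: BB|Bb|bb
⇒ B over [I-1,I-2,II-1,II-2,II-3,III-1]: 68 consistent
V/I-1 ? ·: Vv|vv
V/I-2 ? ·: Vv|vv
V/II-1 ? I-1×I-2: VV|Vv|vv
V/II-2 un ·: VV|Vv
V/II-3 aff I-1×I-2: vv
V/III-1 ? II-2×II-1: VV|Vv|vv
⇒ V over [I-1,I-2,II-1,II-2,II-3,III-1]: 30 consistent

I-2 ∈ {BB Vv, BB vv, Bb Vv, Bb vv}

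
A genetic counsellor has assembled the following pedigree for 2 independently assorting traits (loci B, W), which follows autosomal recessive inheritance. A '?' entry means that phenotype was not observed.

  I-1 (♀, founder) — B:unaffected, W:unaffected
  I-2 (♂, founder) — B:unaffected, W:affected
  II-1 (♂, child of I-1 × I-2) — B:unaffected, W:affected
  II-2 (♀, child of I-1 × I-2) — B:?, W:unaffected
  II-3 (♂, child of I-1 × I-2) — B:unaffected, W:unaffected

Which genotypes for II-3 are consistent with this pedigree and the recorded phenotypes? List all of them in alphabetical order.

II-3 ∈ {BB Ww, Bb Ww}

B/I-1 un ·: BB|Bb
B/I-2 un ·: BB|Bb
B/II-1 un I-1×I-2: BB|Bb
B/II-2 ? I-1×I-2: BB|Bb|bb
B/II-3 un I-1×I-2: BB|Bb
⇒ B over [I-1,I-2,II-1,II-2,II-3]: 29 consistent
W/I-1 un ·: Ww
W/I-2 aff ·: ww
W/II-1 aff I-1×I-2: ww
W/II-2 un I-1×I-2: Ww
W/II-3 un I-1×I-2: Ww
⇒ W over [I-1,I-2,II-1,II-2,II-3]: 1 consistent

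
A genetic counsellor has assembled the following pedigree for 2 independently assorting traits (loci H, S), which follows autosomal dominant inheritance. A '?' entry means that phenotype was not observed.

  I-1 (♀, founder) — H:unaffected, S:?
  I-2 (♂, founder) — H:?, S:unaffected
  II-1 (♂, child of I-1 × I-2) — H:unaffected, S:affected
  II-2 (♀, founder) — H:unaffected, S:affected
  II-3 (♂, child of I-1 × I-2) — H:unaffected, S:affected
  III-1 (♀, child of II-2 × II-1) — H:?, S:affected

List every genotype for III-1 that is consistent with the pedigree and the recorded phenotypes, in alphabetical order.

III-1 ∈ {hh SS, hh Ss}

H/I-1 un ·: hh
H/I-2 ? ·: hh|Hh
H/II-1 un I-1×I-2: hh
H/II-2 un ·: hh
H/II-3 un I-1×I-2: hh
H/III-1 ? II-2×II-1: hh
⇒ H over [I-1,I-2,II-1,II-2,II-3,III-1]: 2 consistent
S/I-1 ? ·: Ss|SS
S/I-2 un ·: ss
S/II-1 aff I-1×I-2: Ss
S/II-2 aff ·: Ss|SS
S/II-3 aff I-1×I-2: Ss
S/III-1 aff II-2×II-1: Ss|SS
⇒ S over [I-1,I-2,II-1,II-2,II-3,III-1]: 8 consistent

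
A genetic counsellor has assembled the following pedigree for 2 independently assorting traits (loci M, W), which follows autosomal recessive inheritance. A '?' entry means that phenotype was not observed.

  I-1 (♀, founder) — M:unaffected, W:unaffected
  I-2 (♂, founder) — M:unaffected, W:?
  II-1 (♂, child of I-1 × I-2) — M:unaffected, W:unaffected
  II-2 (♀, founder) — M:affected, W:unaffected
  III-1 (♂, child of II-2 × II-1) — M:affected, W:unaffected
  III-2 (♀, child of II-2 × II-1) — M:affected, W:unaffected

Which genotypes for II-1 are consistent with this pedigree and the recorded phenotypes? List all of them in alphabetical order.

II-1 ∈ {Mm WW, Mm Ww}

M/I-1 un ·: MM|Mm
M/I-2 un ·: MM|Mm
M/II-1 un I-1×I-2: Mm
M/II-2 aff ·: mm
M/III-1 aff II-2×II-1: mm
M/III-2 aff II-2×II-1: mm
⇒ M over [I-1,I-2,II-1,II-2,III-1,III-2]: 3 consistent
W/I-1 un ·: WW|Ww
W/I-2 ? ·: WW|Ww|ww
W/II-1 un I-1×I-2: WW|Ww
W/II-2 un ·: WW|Ww
W/III-1 un II-2×II-1: WW|Ww
W/III-2 un II-2×II-1: WW|Ww
⇒ W over [I-1,I-2,II-1,II-2,III-1,III-2]: 60 consistent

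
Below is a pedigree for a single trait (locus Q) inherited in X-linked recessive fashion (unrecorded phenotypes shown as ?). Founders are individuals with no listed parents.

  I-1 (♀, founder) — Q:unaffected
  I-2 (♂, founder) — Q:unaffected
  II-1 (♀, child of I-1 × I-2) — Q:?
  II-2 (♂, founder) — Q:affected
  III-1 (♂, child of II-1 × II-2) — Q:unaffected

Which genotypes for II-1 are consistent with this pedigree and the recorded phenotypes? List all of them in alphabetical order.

Q/I-1 un ·: X^QX^Q|X^QX^q
Q/I-2 un ·: X^QY
Q/II-1 ? I-1×I-2: X^QX^Q|X^QX^q
Q/II-2 aff ·: X^qY
Q/III-1 un II-1×II-2: X^QY
⇒ Q over [I-1,I-2,II-1,II-2,III-1]: 3 consistent

II-1 ∈ {X^QX^Q, X^QX^q}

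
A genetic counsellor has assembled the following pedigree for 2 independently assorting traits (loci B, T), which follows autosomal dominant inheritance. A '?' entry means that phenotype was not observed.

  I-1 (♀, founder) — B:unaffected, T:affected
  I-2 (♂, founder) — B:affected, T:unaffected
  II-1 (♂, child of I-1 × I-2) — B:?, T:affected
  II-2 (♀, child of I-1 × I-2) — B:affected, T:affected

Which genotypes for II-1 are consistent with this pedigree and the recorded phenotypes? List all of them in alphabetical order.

II-1 ∈ {Bb Tt, bb Tt}

B/I-1 un ·: bb
B/I-2 aff ·: Bb|BB
B/II-1 ? I-1×I-2: bb|Bb
B/II-2 aff I-1×I-2: Bb
⇒ B over [I-1,I-2,II-1,II-2]: 3 consistent
T/I-1 aff ·: Tt|TT
T/I-2 un ·: tt
T/II-1 aff I-1×I-2: Tt
T/II-2 aff I-1×I-2: Tt
⇒ T over [I-1,I-2,II-1,II-2]: 2 consistent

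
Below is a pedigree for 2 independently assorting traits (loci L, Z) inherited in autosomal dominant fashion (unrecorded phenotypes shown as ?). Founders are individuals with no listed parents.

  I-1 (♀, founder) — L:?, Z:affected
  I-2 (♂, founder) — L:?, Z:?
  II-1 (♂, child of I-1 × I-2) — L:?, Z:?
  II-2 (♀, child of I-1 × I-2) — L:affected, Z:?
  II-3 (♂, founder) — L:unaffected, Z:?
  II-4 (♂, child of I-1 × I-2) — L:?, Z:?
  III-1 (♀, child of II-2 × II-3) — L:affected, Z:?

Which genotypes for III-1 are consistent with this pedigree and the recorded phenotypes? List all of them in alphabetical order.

L/I-1 ? ·: ll|Ll|LL
L/I-2 ? ·: ll|Ll|LL
L/II-1 ? I-1×I-2: ll|Ll|LL
L/II-2 aff I-1×I-2: Ll|LL
L/II-3 un ·: ll
L/II-4 ? I-1×I-2: ll|Ll|LL
L/III-1 aff II-2×II-3: Ll
⇒ L over [I-1,I-2,II-1,II-2,II-3,II-4,III-1]: 45 consistent
Z/I-1 aff ·: Zz|ZZ
Z/I-2 ? ·: zz|Zz|ZZ
Z/II-1 ? I-1×I-2: zz|Zz|ZZ
Z/II-2 ? I-1×I-2: zz|Zz|ZZ
Z/II-3 ? ·: zz|Zz|ZZ
Z/II-4 ? I-1×I-2: zz|Zz|ZZ
Z/III-1 ? II-2×II-3: zz|Zz|ZZ
⇒ Z over [I-1,I-2,II-1,II-2,II-3,II-4,III-1]: 278 consistent

III-1 ∈ {Ll ZZ, Ll Zz, Ll zz}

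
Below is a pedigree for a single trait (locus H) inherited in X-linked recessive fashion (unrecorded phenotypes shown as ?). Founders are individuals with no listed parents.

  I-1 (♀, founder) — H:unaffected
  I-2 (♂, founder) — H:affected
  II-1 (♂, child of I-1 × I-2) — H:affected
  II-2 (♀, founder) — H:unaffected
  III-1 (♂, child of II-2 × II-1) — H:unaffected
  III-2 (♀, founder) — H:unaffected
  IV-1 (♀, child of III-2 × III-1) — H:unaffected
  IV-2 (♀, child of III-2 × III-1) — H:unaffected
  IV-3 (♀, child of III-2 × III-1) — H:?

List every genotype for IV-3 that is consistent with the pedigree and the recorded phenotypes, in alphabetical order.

IV-3 ∈ {X^HX^H, X^HX^h}

H/I-1 un ·: X^HX^h
H/I-2 aff ·: X^hY
H/II-1 aff I-1×I-2: X^hY
H/II-2 un ·: X^HX^H|X^HX^h
H/III-1 un II-2×II-1: X^HY
H/III-2 un ·: X^HX^H|X^HX^h
H/IV-1 un III-2×III-1: X^HX^H|X^HX^h
H/IV-2 un III-2×III-1: X^HX^H|X^HX^h
H/IV-3 ? III-2×III-1: X^HX^H|X^HX^h
⇒ H over [I-1,I-2,II-1,II-2,III-1,III-2,IV-1,IV-2,IV-3]: 18 consistent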